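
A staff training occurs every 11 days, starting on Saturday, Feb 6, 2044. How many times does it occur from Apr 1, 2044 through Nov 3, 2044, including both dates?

20

Occurrences land 11·i days after Feb 6, 2044 for i = 0, 1, 2, …
Apr 1, 2044 is 55 days after the start; 55 ÷ 11 = 5 remainder 0. First occurrence in the window: #6 on Apr 1, 2044 (5×11 = 55 days in).
Nov 3, 2044 is 271 days after the start; 271 ÷ 11 = 24 remainder 7. Last occurrence in the window: #25 on Oct 27, 2044.
Occurrences #6 through #25: 20 in total.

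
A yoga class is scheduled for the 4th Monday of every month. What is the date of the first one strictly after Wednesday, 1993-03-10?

March 1993 starts on a Monday; its first Monday is the 1st, so the 4th Monday is the 22nd — 1993-03-22.
1993-03-22 is after 1993-03-10, so that is the next one.

1993-03-22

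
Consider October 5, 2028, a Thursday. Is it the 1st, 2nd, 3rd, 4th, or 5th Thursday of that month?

Day 5 falls in week ⌈5/7⌉ of the month.
Days 1–7 hold the 1st Thursday, 8–14 the 2nd, 15–21 the 3rd, 22–28 the 4th, 29–31 the 5th.
5 is in the range for the 1st.

1st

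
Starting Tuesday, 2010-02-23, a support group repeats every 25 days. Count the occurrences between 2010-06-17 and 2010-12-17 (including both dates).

Occurrences land 25·i days after 2010-02-23 for i = 0, 1, 2, …
2010-06-17 is 114 days after the start; 114 ÷ 25 = 4 remainder 14; since the remainder is 14, round up to i = 5. First occurrence in the window: #6 on 2010-06-28 (5×25 = 125 days in).
2010-12-17 is 297 days after the start; 297 ÷ 25 = 11 remainder 22. Last occurrence in the window: #12 on 2010-11-25.
Occurrences #6 through #12: 7 in total.

7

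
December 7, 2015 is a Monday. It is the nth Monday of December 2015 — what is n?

1st

Day 7 falls in week ⌈7/7⌉ of the month.
Days 1–7 hold the 1st Monday, 8–14 the 2nd, 15–21 the 3rd, 22–28 the 4th, 29–31 the 5th.
7 is in the range for the 1st.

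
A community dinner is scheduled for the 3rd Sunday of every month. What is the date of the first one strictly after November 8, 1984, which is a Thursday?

November 18, 1984

November 1984 starts on a Thursday; its first Sunday is the 4th, so the 3rd Sunday is the 18th — November 18, 1984.
November 18, 1984 is after November 8, 1984, so that is the next one.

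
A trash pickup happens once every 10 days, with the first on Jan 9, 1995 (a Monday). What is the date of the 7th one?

Mar 10, 1995

The 7th occurrence is 6 intervals after the first: 6 × 10 = 60 days after Jan 9, 1995.
Jan has 31 days — 22 days to the end of Jan leaves 38.
Feb has 28 days (10 left).
10 days into Mar → Mar 10, 1995.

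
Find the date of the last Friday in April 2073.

The first Friday of April 2073 is April 7.
April 2073 has 30 days. Adding weeks: 7, 14, 21, 28 — the last one ≤ 30 is the 28th.

April 28, 2073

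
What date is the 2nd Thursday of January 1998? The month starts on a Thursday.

1998-01-08

January 1998 begins on a Thursday, so the first Thursday is January 1.
The 2nd Thursday is 1 weeks later: 1 + 7 = 8.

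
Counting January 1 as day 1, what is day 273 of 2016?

January has 31 days (273 − 31 = 242 remain).
February has 29 days (242 − 29 = 213 remain).
March has 31 days (213 − 31 = 182 remain).
April has 30 days (182 − 30 = 152 remain).
May has 31 days (152 − 31 = 121 remain).
June has 30 days (121 − 30 = 91 remain).
July has 31 days (91 − 31 = 60 remain).
August has 31 days (60 − 31 = 29 remain).
29 into September → September 29.

29 September 2016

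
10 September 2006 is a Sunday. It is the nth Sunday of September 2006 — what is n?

2nd

Day 10 falls in week ⌈10/7⌉ of the month.
Days 1–7 hold the 1st Sunday, 8–14 the 2nd, 15–21 the 3rd, 22–28 the 4th, 29–31 the 5th.
10 is in the range for the 2nd.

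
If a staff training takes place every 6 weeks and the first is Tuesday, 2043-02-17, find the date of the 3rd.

The 3rd occurrence is 2 intervals after the first: 2 × 42 = 84 days after 2043-02-17.
February has 28 days — 11 days to the end of February leaves 73.
March has 31 days (42 left).
April has 30 days (12 left).
12 days into May → 2043-05-12.

2043-05-12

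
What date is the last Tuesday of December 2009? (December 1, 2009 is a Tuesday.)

2009-12-29

December 2009 begins on a Tuesday, so the first Tuesday is December 1.
December 2009 has 31 days. Adding weeks: 1, 8, 15, 22, 29 — the last one ≤ 31 is the 29th.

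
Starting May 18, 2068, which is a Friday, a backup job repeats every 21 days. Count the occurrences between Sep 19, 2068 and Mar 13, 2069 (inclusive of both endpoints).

9

Occurrences land 21·i days after May 18, 2068 for i = 0, 1, 2, …
Sep 19, 2068 is 124 days after the start; 124 ÷ 21 = 5 remainder 19; since the remainder is 19, round up to i = 6. First occurrence in the window: #7 on Sep 21, 2068 (6×21 = 126 days in).
Mar 13, 2069 is 299 days after the start; 299 ÷ 21 = 14 remainder 5. Last occurrence in the window: #15 on Mar 8, 2069.
Occurrences #7 through #15: 9 in total.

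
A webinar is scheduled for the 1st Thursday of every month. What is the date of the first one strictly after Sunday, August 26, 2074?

September 6, 2074

August 2074 starts on a Wednesday, so its 1st Thursday is August 2, 2074 (1 day in).
That is not after August 26, 2074, so look at September 2074.
September 2074 starts on a Saturday, so its 1st Thursday is September 6, 2074 (5 days in).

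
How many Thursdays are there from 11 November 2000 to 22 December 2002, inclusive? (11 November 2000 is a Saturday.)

110

11 November 2000 is a Saturday; the first Thursday on or after it is 16 November 2000 (5 days later).
From 16 November 2000 to 22 December 2002: 45 + 365 + 356 = 766 days (rest of 2000, 2001, to 22 December 2002 in 2002).
766 ÷ 7 = 109 full weeks with remainder 3, so 109 more Thursdays after the first → 110.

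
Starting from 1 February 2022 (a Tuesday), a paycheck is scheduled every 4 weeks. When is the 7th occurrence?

The 7th occurrence is 6 intervals after the first: 6 × 28 = 168 days after 1 February 2022.
February has 28 days — 27 days to the end of February leaves 141.
March has 31 days (110 left).
April has 30 days (80 left).
May has 31 days (49 left).
June has 30 days (19 left).
19 days into July → 19 July 2022.

19 July 2022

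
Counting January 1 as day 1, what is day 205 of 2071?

January has 31 days (205 − 31 = 174 remain).
February has 28 days (174 − 28 = 146 remain).
March has 31 days (146 − 31 = 115 remain).
April has 30 days (115 − 30 = 85 remain).
May has 31 days (85 − 31 = 54 remain).
June has 30 days (54 − 30 = 24 remain).
24 into July → July 24.

July 24, 2071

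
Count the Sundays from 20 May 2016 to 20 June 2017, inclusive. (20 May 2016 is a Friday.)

57

20 May 2016 is a Friday; the first Sunday on or after it is 22 May 2016 (2 days later).
From 22 May 2016 to 20 June 2017: 223 + 171 = 394 days (rest of 2016, to 20 June 2017 in 2017).
394 ÷ 7 = 56 full weeks with remainder 2, so 56 more Sundays after the first → 57.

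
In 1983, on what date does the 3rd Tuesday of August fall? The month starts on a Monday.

16 August 1983

August 1983 begins on a Monday, so the first Tuesday is August 2 (1 day later).
The 3rd Tuesday is 2 weeks later: 2 + 14 = 16.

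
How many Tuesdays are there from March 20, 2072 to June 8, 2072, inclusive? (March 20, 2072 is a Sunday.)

12

March 20, 2072 is a Sunday; the first Tuesday on or after it is March 22, 2072 (2 days later).
From March 22, 2072 to June 8, 2072: 9 + 30 + 31 + 8 = 78 days (rest of March, April, May, June).
78 ÷ 7 = 11 full weeks with remainder 1, so 11 more Tuesdays after the first → 12.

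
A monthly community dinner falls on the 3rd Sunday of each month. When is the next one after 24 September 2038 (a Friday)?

17 October 2038

September 2038 starts on a Wednesday; its first Sunday is the 5th, so the 3rd Sunday is the 19th — 19 September 2038.
That is not after 24 September 2038, so look at October 2038.
October 2038 starts on a Friday; its first Sunday is the 3rd, so the 3rd Sunday is the 17th — 17 October 2038.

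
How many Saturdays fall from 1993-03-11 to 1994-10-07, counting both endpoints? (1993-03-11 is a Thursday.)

82

1993-03-11 is a Thursday; the first Saturday on or after it is 1993-03-13 (2 days later).
From 1993-03-13 to 1994-10-07: 293 + 280 = 573 days (rest of 1993, to 1994-10-07 in 1994).
573 ÷ 7 = 81 full weeks with remainder 6, so 81 more Saturdays after the first → 82.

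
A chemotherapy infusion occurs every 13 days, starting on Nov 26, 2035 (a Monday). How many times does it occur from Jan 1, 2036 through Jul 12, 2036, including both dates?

15

Occurrences land 13·i days after Nov 26, 2035 for i = 0, 1, 2, …
Jan 1, 2036 is 36 days after the start; 36 ÷ 13 = 2 remainder 10; since the remainder is 10, round up to i = 3. First occurrence in the window: #4 on Jan 4, 2036 (3×13 = 39 days in).
Jul 12, 2036 is 229 days after the start; 229 ÷ 13 = 17 remainder 8. Last occurrence in the window: #18 on Jul 4, 2036.
Occurrences #4 through #18: 15 in total.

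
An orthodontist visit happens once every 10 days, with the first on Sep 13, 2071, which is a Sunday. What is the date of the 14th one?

The 14th occurrence is 13 intervals after the first: 13 × 10 = 130 days after Sep 13, 2071.
Sep has 30 days — 17 days to the end of Sep leaves 113.
Oct has 31 days (82 left).
Nov has 30 days (52 left).
Dec has 31 days (21 left).
21 days into Jan → Jan 21, 2072.

Jan 21, 2072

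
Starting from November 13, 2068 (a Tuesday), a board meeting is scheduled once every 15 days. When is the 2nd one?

The 2nd occurrence is 1 interval after the first: 1 × 15 = 15 days after November 13, 2068.
15 days later is November 28, 2068.

November 28, 2068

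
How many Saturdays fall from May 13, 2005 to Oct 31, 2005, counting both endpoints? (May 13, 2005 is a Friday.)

May 13, 2005 is a Friday; the first Saturday on or after it is May 14, 2005 (1 day later).
From May 14, 2005 to Oct 31, 2005: 17 + 30 + 31 + 31 + 30 + 31 = 170 days (rest of May, Jun, Jul, Aug, Sep, Oct).
170 ÷ 7 = 24 full weeks with remainder 2, so 24 more Saturdays after the first → 25.

25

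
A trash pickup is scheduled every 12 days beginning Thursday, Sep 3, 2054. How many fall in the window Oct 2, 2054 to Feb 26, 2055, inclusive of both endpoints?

Occurrences land 12·i days after Sep 3, 2054 for i = 0, 1, 2, …
Oct 2, 2054 is 29 days after the start; 29 ÷ 12 = 2 remainder 5; since the remainder is 5, round up to i = 3. First occurrence in the window: #4 on Oct 9, 2054 (3×12 = 36 days in).
Feb 26, 2055 is 176 days after the start; 176 ÷ 12 = 14 remainder 8. Last occurrence in the window: #15 on Feb 18, 2055.
Occurrences #4 through #15: 12 in total.

12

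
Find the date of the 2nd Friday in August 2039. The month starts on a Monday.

12 August 2039

August 2039 begins on a Monday, so the first Friday is August 5 (4 days later).
The 2nd Friday is 1 weeks later: 5 + 7 = 12.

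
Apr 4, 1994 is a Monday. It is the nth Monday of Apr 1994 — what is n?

Day 4 falls in week ⌈4/7⌉ of the month.
Days 1–7 hold the 1st Monday, 8–14 the 2nd, 15–21 the 3rd, 22–28 the 4th, 29–31 the 5th.
4 is in the range for the 1st.

1st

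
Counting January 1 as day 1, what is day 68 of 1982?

Mar 9, 1982

Jan has 31 days (68 − 31 = 37 remain).
Feb has 28 days (37 − 28 = 9 remain).
9 into Mar → Mar 9.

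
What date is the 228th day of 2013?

August 16, 2013

January has 31 days (228 − 31 = 197 remain).
February has 28 days (197 − 28 = 169 remain).
March has 31 days (169 − 31 = 138 remain).
April has 30 days (138 − 30 = 108 remain).
May has 31 days (108 − 31 = 77 remain).
June has 30 days (77 − 30 = 47 remain).
July has 31 days (47 − 31 = 16 remain).
16 into August → August 16.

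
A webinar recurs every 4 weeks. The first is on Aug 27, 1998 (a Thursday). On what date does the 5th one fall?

Dec 17, 1998

The 5th occurrence is 4 intervals after the first: 4 × 28 = 112 days after Aug 27, 1998.
Aug has 31 days — 4 days to the end of Aug leaves 108.
Sep has 30 days (78 left).
Oct has 31 days (47 left).
Nov has 30 days (17 left).
17 days into Dec → Dec 17, 1998.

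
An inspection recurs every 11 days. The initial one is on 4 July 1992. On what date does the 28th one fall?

The 28th occurrence is 27 intervals after the first: 27 × 11 = 297 days after 4 July 1992.
July has 31 days — 27 days to the end of July leaves 270.
August has 31 days (239 left).
September has 30 days (209 left).
October has 31 days (178 left).
November has 30 days (148 left).
December has 31 days (117 left).
January has 31 days (86 left).
February has 28 days (58 left).
March has 31 days (27 left).
27 days into April → 27 April 1993.

27 April 1993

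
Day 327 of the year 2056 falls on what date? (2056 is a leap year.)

Jan has 31 days (327 − 31 = 296 remain).
Feb has 29 days (296 − 29 = 267 remain).
Mar has 31 days (267 − 31 = 236 remain).
Apr has 30 days (236 − 30 = 206 remain).
May has 31 days (206 − 31 = 175 remain).
Jun has 30 days (175 − 30 = 145 remain).
Jul has 31 days (145 − 31 = 114 remain).
Aug has 31 days (114 − 31 = 83 remain).
Sep has 30 days (83 − 30 = 53 remain).
Oct has 31 days (53 − 31 = 22 remain).
22 into Nov → Nov 22.

Nov 22, 2056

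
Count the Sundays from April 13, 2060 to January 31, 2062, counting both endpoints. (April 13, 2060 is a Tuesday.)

April 13, 2060 is a Tuesday; the first Sunday on or after it is April 18, 2060 (5 days later).
From April 18, 2060 to January 31, 2062: 257 + 365 + 31 = 653 days (rest of 2060, 2061, to January 31, 2062 in 2062).
653 ÷ 7 = 93 full weeks with remainder 2, so 93 more Sundays after the first → 94.

94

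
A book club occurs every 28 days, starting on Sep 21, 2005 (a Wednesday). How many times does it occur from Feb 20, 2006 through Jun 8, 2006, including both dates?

4

Occurrences land 28·i days after Sep 21, 2005 for i = 0, 1, 2, …
Feb 20, 2006 is 152 days after the start; 152 ÷ 28 = 5 remainder 12; since the remainder is 12, round up to i = 6. First occurrence in the window: #7 on Mar 8, 2006 (6×28 = 168 days in).
Jun 8, 2006 is 260 days after the start; 260 ÷ 28 = 9 remainder 8. Last occurrence in the window: #10 on May 31, 2006.
Occurrences #7 through #10: 4 in total.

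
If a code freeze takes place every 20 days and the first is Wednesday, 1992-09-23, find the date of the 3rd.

1992-11-02

The 3rd occurrence is 2 intervals after the first: 2 × 20 = 40 days after 1992-09-23.
September has 30 days — 7 days to the end of September leaves 33.
October has 31 days (2 left).
2 days into November → 1992-11-02.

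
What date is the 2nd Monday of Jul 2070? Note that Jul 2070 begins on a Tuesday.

Jul 2070 begins on a Tuesday, so the first Monday is Jul 7 (6 days later).
The 2nd Monday is 1 weeks later: 7 + 7 = 14.

Jul 14, 2070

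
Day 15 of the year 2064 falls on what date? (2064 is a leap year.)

15 into Jan → Jan 15.

Jan 15, 2064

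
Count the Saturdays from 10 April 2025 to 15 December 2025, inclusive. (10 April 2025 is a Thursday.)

36

10 April 2025 is a Thursday; the first Saturday on or after it is 12 April 2025 (2 days later).
From 12 April 2025 to 15 December 2025: 18 + 31 + 30 + 31 + 31 + 30 + 31 + 30 + 15 = 247 days (rest of April, May, June, July, August, September, October, November, December).
247 ÷ 7 = 35 full weeks with remainder 2, so 35 more Saturdays after the first → 36.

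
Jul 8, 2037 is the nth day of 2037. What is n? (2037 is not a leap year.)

189

Days in months before Jul: 31 + 28 + 31 + 30 + 31 + 30 = 181.
Plus 8 days into Jul → day 189.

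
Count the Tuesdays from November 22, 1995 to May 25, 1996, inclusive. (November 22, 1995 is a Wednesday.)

26

November 22, 1995 is a Wednesday; the first Tuesday on or after it is November 28, 1995 (6 days later).
From November 28, 1995 to May 25, 1996: 2 + 31 + 31 + 29 + 31 + 30 + 25 = 179 days (rest of November, December, January, February, March, April, May).
179 ÷ 7 = 25 full weeks with remainder 4, so 25 more Tuesdays after the first → 26.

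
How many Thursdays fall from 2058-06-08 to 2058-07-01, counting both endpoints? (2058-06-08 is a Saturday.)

2058-06-08 is a Saturday; the first Thursday on or after it is 2058-06-13 (5 days later).
From 2058-06-13 to 2058-07-01: 17 + 1 = 18 days (rest of June, July).
18 ÷ 7 = 2 full weeks with remainder 4, so 2 more Thursdays after the first → 3.

3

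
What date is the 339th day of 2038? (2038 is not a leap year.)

2038-12-05

January has 31 days (339 − 31 = 308 remain).
February has 28 days (308 − 28 = 280 remain).
March has 31 days (280 − 31 = 249 remain).
April has 30 days (249 − 30 = 219 remain).
May has 31 days (219 − 31 = 188 remain).
June has 30 days (188 − 30 = 158 remain).
July has 31 days (158 − 31 = 127 remain).
August has 31 days (127 − 31 = 96 remain).
September has 30 days (96 − 30 = 66 remain).
October has 31 days (66 − 31 = 35 remain).
November has 30 days (35 − 30 = 5 remain).
5 into December → December 5.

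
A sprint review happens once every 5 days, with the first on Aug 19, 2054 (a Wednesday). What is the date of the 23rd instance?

Dec 7, 2054

The 23rd occurrence is 22 intervals after the first: 22 × 5 = 110 days after Aug 19, 2054.
Aug has 31 days — 12 days to the end of Aug leaves 98.
Sep has 30 days (68 left).
Oct has 31 days (37 left).
Nov has 30 days (7 left).
7 days into Dec → Dec 7, 2054.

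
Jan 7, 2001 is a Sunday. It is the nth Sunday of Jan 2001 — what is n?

Day 7 falls in week ⌈7/7⌉ of the month.
Days 1–7 hold the 1st Sunday, 8–14 the 2nd, 15–21 the 3rd, 22–28 the 4th, 29–31 the 5th.
7 is in the range for the 1st.

1st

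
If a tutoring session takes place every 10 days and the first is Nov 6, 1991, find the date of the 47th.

The 47th occurrence is 46 intervals after the first: 46 × 10 = 460 days after Nov 6, 1991.
Nov has 30 days — 24 days to the end of Nov leaves 436.
From end of Nov to end of 1991 is 31 days (405 left).
1992 has 366 days (39 left).
Jan has 31 days (8 left).
8 days into Feb → Feb 8, 1993.

Feb 8, 1993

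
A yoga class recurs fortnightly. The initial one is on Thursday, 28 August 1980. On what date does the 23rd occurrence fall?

The 23rd occurrence is 22 intervals after the first: 22 × 14 = 308 days after 28 August 1980.
August has 31 days — 3 days to the end of August leaves 305.
September has 30 days (275 left).
October has 31 days (244 left).
November has 30 days (214 left).
December has 31 days (183 left).
January has 31 days (152 left).
February has 28 days (124 left).
March has 31 days (93 left).
April has 30 days (63 left).
May has 31 days (32 left).
June has 30 days (2 left).
2 days into July → 2 July 1981.

2 July 1981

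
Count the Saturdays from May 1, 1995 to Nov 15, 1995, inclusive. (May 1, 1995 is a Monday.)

May 1, 1995 is a Monday; the first Saturday on or after it is May 6, 1995 (5 days later).
From May 6, 1995 to Nov 15, 1995: 25 + 30 + 31 + 31 + 30 + 31 + 15 = 193 days (rest of May, Jun, Jul, Aug, Sep, Oct, Nov).
193 ÷ 7 = 27 full weeks with remainder 4, so 27 more Saturdays after the first → 28.

28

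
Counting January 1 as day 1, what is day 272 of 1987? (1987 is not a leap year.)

1987-09-29

January has 31 days (272 − 31 = 241 remain).
February has 28 days (241 − 28 = 213 remain).
March has 31 days (213 − 31 = 182 remain).
April has 30 days (182 − 30 = 152 remain).
May has 31 days (152 − 31 = 121 remain).
June has 30 days (121 − 30 = 91 remain).
July has 31 days (91 − 31 = 60 remain).
August has 31 days (60 − 31 = 29 remain).
29 into September → September 29.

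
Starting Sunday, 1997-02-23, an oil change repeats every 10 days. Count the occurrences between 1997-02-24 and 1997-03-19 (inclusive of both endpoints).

2

Occurrences land 10·i days after 1997-02-23 for i = 0, 1, 2, …
1997-02-24 is 1 day after the start; 1 ÷ 10 = 0 remainder 1; since the remainder is 1, round up to i = 1. First occurrence in the window: #2 on 1997-03-05 (1×10 = 10 days in).
1997-03-19 is 24 days after the start; 24 ÷ 10 = 2 remainder 4. Last occurrence in the window: #3 on 1997-03-15.
Occurrences #2 through #3: 2 in total.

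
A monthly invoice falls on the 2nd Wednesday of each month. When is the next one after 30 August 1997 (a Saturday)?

10 September 1997

August 1997 starts on a Friday; its first Wednesday is the 6th, so the 2nd Wednesday is the 13th — 13 August 1997.
That is not after 30 August 1997, so look at September 1997.
September 1997 starts on a Monday; its first Wednesday is the 3rd, so the 2nd Wednesday is the 10th — 10 September 1997.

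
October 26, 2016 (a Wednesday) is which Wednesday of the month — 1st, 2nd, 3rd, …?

Day 26 falls in week ⌈26/7⌉ of the month.
Days 1–7 hold the 1st Wednesday, 8–14 the 2nd, 15–21 the 3rd, 22–28 the 4th, 29–31 the 5th.
26 is in the range for the 4th.

4th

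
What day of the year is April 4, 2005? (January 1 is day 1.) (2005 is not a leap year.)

94

Days in months before April: 31 + 28 + 31 = 90.
Plus 4 days into April → day 94.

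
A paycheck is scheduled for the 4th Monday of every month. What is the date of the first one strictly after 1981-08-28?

August 1981 starts on a Saturday; its first Monday is the 3rd, so the 4th Monday is the 24th — 1981-08-24.
That is not after 1981-08-28, so look at September 1981.
September 1981 starts on a Tuesday; its first Monday is the 7th, so the 4th Monday is the 28th — 1981-09-28.

1981-09-28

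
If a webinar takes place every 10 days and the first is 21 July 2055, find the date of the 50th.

The 50th occurrence is 49 intervals after the first: 49 × 10 = 490 days after 21 July 2055.
July has 31 days — 10 days to the end of July leaves 480.
From end of July to end of 2055 is 153 days (327 left).
January has 31 days (296 left).
February has 29 days (267 left).
March has 31 days (236 left).
April has 30 days (206 left).
May has 31 days (175 left).
June has 30 days (145 left).
July has 31 days (114 left).
August has 31 days (83 left).
September has 30 days (53 left).
October has 31 days (22 left).
22 days into November → 22 November 2056.

22 November 2056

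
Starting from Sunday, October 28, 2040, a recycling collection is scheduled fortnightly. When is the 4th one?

The 4th occurrence is 3 intervals after the first: 3 × 14 = 42 days after October 28, 2040.
October has 31 days — 3 days to the end of October leaves 39.
November has 30 days (9 left).
9 days into December → December 9, 2040.

December 9, 2040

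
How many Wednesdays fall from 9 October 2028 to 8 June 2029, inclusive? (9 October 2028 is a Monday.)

9 October 2028 is a Monday; the first Wednesday on or after it is 11 October 2028 (2 days later).
From 11 October 2028 to 8 June 2029: 20 + 30 + 31 + 31 + 28 + 31 + 30 + 31 + 8 = 240 days (rest of October, November, December, January, February, March, April, May, June).
240 ÷ 7 = 34 full weeks with remainder 2, so 34 more Wednesdays after the first → 35.

35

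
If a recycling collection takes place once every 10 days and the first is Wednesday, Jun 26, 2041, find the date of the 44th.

The 44th occurrence is 43 intervals after the first: 43 × 10 = 430 days after Jun 26, 2041.
Jun has 30 days — 4 days to the end of Jun leaves 426.
From end of Jun to end of 2041 is 184 days (242 left).
Jan has 31 days (211 left).
Feb has 28 days (183 left).
Mar has 31 days (152 left).
Apr has 30 days (122 left).
May has 31 days (91 left).
Jun has 30 days (61 left).
Jul has 31 days (30 left).
30 days into Aug → Aug 30, 2042.

Aug 30, 2042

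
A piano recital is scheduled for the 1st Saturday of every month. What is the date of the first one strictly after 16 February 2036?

1 March 2036

February 2036 starts on a Friday, so its 1st Saturday is 2 February 2036 (1 day in).
That is not after 16 February 2036, so look at March 2036.
March 2036 starts on a Saturday, so its 1st Saturday is 1 March 2036.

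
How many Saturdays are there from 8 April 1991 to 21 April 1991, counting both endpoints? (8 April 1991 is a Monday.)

8 April 1991 is a Monday; the first Saturday on or after it is 13 April 1991 (5 days later).
From 13 April 1991 to 21 April 1991 is 21 − 13 = 8 days.
8 ÷ 7 = 1 full weeks with remainder 1, so 1 more Saturdays after the first → 2.

2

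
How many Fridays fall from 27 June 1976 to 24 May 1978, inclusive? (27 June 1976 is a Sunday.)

27 June 1976 is a Sunday; the first Friday on or after it is 2 July 1976 (5 days later).
From 2 July 1976 to 24 May 1978: 182 + 365 + 144 = 691 days (rest of 1976, 1977, to 24 May 1978 in 1978).
691 ÷ 7 = 98 full weeks with remainder 5, so 98 more Fridays after the first → 99.

99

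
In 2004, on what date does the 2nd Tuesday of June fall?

The first Tuesday of June 2004 is June 1.
The 2nd Tuesday is 1 weeks later: 1 + 7 = 8.

8 June 2004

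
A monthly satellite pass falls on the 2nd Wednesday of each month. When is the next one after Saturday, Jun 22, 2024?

Jun 2024 starts on a Saturday; its first Wednesday is the 5th, so the 2nd Wednesday is the 12th — Jun 12, 2024.
That is not after Jun 22, 2024, so look at Jul 2024.
Jul 2024 starts on a Monday; its first Wednesday is the 3rd, so the 2nd Wednesday is the 10th — Jul 10, 2024.

Jul 10, 2024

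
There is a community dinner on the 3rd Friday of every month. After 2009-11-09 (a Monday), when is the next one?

2009-11-20

November 2009 starts on a Sunday; its first Friday is the 6th, so the 3rd Friday is the 20th — 2009-11-20.
2009-11-20 is after 2009-11-09, so that is the next one.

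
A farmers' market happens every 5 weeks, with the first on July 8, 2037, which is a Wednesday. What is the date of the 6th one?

The 6th occurrence is 5 intervals after the first: 5 × 35 = 175 days after July 8, 2037.
July has 31 days — 23 days to the end of July leaves 152.
August has 31 days (121 left).
September has 30 days (91 left).
October has 31 days (60 left).
November has 30 days (30 left).
30 days into December → December 30, 2037.

December 30, 2037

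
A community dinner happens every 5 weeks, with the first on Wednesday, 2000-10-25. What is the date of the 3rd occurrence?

The 3rd occurrence is 2 intervals after the first: 2 × 35 = 70 days after 2000-10-25.
October has 31 days — 6 days to the end of October leaves 64.
November has 30 days (34 left).
December has 31 days (3 left).
3 days into January → 2001-01-03.

2001-01-03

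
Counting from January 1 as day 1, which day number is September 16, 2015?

Days in months before September: 31 + 28 + 31 + 30 + 31 + 30 + 31 + 31 = 243.
Plus 16 days into September → day 259.

259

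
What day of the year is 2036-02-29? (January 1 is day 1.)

Days in months before February: 31 = 31.
Plus 29 days into February → day 60.

60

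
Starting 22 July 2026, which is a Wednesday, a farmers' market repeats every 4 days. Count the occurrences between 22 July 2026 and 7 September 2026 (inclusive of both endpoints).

Occurrences land 4·i days after 22 July 2026 for i = 0, 1, 2, …
The window opens on the start date, so the first occurrence inside is #1 on 22 July 2026.
7 September 2026 is 47 days after the start; 47 ÷ 4 = 11 remainder 3. Last occurrence in the window: #12 on 4 September 2026.
Occurrences #1 through #12: 12 in total.

12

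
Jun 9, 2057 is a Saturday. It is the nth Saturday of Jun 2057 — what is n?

Day 9 falls in week ⌈9/7⌉ of the month.
Days 1–7 hold the 1st Saturday, 8–14 the 2nd, 15–21 the 3rd, 22–28 the 4th, 29–31 the 5th.
9 is in the range for the 2nd.

2nd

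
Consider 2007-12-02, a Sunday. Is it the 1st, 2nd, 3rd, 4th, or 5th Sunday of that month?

Day 2 falls in week ⌈2/7⌉ of the month.
Days 1–7 hold the 1st Sunday, 8–14 the 2nd, 15–21 the 3rd, 22–28 the 4th, 29–31 the 5th.
2 is in the range for the 1st.

1st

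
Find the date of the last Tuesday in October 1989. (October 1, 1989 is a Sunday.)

1989-10-31

October 1989 begins on a Sunday, so the first Tuesday is October 3 (2 days later).
October 1989 has 31 days. Adding weeks: 3, 10, 17, 24, 31 — the last one ≤ 31 is the 31st.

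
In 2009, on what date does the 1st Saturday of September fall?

September 5, 2009

The first Saturday of September 2009 is September 5.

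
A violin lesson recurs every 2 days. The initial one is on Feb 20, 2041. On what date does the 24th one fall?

Apr 7, 2041

The 24th occurrence is 23 intervals after the first: 23 × 2 = 46 days after Feb 20, 2041.
Feb has 28 days — 8 days to the end of Feb leaves 38.
Mar has 31 days (7 left).
7 days into Apr → Apr 7, 2041.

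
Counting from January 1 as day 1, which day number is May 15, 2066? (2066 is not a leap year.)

135

Days in months before May: 31 + 28 + 31 + 30 = 120.
Plus 15 days into May → day 135.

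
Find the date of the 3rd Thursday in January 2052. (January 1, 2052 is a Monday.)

January 2052 begins on a Monday, so the first Thursday is January 4 (3 days later).
The 3rd Thursday is 2 weeks later: 4 + 14 = 18.

January 18, 2052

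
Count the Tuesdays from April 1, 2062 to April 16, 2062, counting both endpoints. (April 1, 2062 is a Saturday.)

2

April 1, 2062 is a Saturday; the first Tuesday on or after it is April 4, 2062 (3 days later).
From April 4, 2062 to April 16, 2062 is 16 − 4 = 12 days.
12 ÷ 7 = 1 full weeks with remainder 5, so 1 more Tuesdays after the first → 2.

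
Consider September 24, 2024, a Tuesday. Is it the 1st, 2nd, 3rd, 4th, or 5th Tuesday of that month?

Day 24 falls in week ⌈24/7⌉ of the month.
Days 1–7 hold the 1st Tuesday, 8–14 the 2nd, 15–21 the 3rd, 22–28 the 4th, 29–31 the 5th.
24 is in the range for the 4th.

4th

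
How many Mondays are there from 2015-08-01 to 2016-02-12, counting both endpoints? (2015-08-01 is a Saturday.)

2015-08-01 is a Saturday; the first Monday on or after it is 2015-08-03 (2 days later).
From 2015-08-03 to 2016-02-12: 28 + 30 + 31 + 30 + 31 + 31 + 12 = 193 days (rest of August, September, October, November, December, January, February).
193 ÷ 7 = 27 full weeks with remainder 4, so 27 more Mondays after the first → 28.

28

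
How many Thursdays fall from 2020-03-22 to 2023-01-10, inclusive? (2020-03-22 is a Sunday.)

146

2020-03-22 is a Sunday; the first Thursday on or after it is 2020-03-26 (4 days later).
From 2020-03-26 to 2023-01-10: 280 + 365 + 365 + 10 = 1020 days (rest of 2020, 2021, 2022, to 2023-01-10 in 2023).
1020 ÷ 7 = 145 full weeks with remainder 5, so 145 more Thursdays after the first → 146.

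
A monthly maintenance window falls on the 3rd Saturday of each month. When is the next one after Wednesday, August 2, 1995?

August 19, 1995

August 1995 starts on a Tuesday; its first Saturday is the 5th, so the 3rd Saturday is the 19th — August 19, 1995.
August 19, 1995 is after August 2, 1995, so that is the next one.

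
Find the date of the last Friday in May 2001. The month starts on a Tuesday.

May 2001 begins on a Tuesday, so the first Friday is May 4 (3 days later).
May 2001 has 31 days. Adding weeks: 4, 11, 18, 25 — the last one ≤ 31 is the 25th.

2001-05-25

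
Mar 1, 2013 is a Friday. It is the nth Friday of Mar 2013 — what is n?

Day 1 falls in week ⌈1/7⌉ of the month.
Days 1–7 hold the 1st Friday, 8–14 the 2nd, 15–21 the 3rd, 22–28 the 4th, 29–31 the 5th.
1 is in the range for the 1st.

1st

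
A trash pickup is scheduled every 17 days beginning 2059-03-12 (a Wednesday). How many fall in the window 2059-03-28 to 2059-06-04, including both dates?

Occurrences land 17·i days after 2059-03-12 for i = 0, 1, 2, …
2059-03-28 is 16 days after the start; 16 ÷ 17 = 0 remainder 16; since the remainder is 16, round up to i = 1. First occurrence in the window: #2 on 2059-03-29 (1×17 = 17 days in).
2059-06-04 is 84 days after the start; 84 ÷ 17 = 4 remainder 16. Last occurrence in the window: #5 on 2059-05-19.
Occurrences #2 through #5: 4 in total.

4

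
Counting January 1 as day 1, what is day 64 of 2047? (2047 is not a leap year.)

January has 31 days (64 − 31 = 33 remain).
February has 28 days (33 − 28 = 5 remain).
5 into March → March 5.

2047-03-05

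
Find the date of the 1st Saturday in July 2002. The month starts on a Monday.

July 2002 begins on a Monday, so the first Saturday is July 6 (5 days later).

2002-07-06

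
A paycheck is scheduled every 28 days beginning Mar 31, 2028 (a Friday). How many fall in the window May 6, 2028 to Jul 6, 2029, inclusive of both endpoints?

Occurrences land 28·i days after Mar 31, 2028 for i = 0, 1, 2, …
May 6, 2028 is 36 days after the start; 36 ÷ 28 = 1 remainder 8; since the remainder is 8, round up to i = 2. First occurrence in the window: #3 on May 26, 2028 (2×28 = 56 days in).
Jul 6, 2029 is 462 days after the start; 462 ÷ 28 = 16 remainder 14. Last occurrence in the window: #17 on Jun 22, 2029.
Occurrences #3 through #17: 15 in total.

15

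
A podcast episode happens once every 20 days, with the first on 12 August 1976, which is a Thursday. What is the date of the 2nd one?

1 September 1976

The 2nd occurrence is 1 interval after the first: 1 × 20 = 20 days after 12 August 1976.
August has 31 days — 19 days to the end of August leaves 1.
1 day into September → 1 September 1976.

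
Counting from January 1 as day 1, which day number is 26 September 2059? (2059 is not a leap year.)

269

Days in months before September: 31 + 28 + 31 + 30 + 31 + 30 + 31 + 31 = 243.
Plus 26 days into September → day 269.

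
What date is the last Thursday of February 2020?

2020-02-27

The first Thursday of February 2020 is February 6.
February 2020 has 29 days. Adding weeks: 6, 13, 20, 27 — the last one ≤ 29 is the 27th.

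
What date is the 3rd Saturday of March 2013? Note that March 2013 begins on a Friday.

16 March 2013

March 2013 begins on a Friday, so the first Saturday is March 2 (1 day later).
The 3rd Saturday is 2 weeks later: 2 + 14 = 16.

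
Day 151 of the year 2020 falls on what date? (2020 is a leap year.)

30 May 2020

January has 31 days (151 − 31 = 120 remain).
February has 29 days (120 − 29 = 91 remain).
March has 31 days (91 − 31 = 60 remain).
April has 30 days (60 − 30 = 30 remain).
30 into May → May 30.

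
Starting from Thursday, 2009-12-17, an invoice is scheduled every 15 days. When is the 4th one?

The 4th occurrence is 3 intervals after the first: 3 × 15 = 45 days after 2009-12-17.
December has 31 days — 14 days to the end of December leaves 31.
31 days into January → 2010-01-31.

2010-01-31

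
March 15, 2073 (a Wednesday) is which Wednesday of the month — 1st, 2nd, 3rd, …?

3rd

Day 15 falls in week ⌈15/7⌉ of the month.
Days 1–7 hold the 1st Wednesday, 8–14 the 2nd, 15–21 the 3rd, 22–28 the 4th, 29–31 the 5th.
15 is in the range for the 3rd.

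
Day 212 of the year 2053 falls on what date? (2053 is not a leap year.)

July 31, 2053

January has 31 days (212 − 31 = 181 remain).
February has 28 days (181 − 28 = 153 remain).
March has 31 days (153 − 31 = 122 remain).
April has 30 days (122 − 30 = 92 remain).
May has 31 days (92 − 31 = 61 remain).
June has 30 days (61 − 30 = 31 remain).
31 into July → July 31.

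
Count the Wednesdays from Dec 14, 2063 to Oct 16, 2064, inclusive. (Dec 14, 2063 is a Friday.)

Dec 14, 2063 is a Friday; the first Wednesday on or after it is Dec 19, 2063 (5 days later).
From Dec 19, 2063 to Oct 16, 2064: 12 + 31 + 29 + 31 + 30 + 31 + 30 + 31 + 31 + 30 + 16 = 302 days (rest of Dec, Jan, Feb, Mar, Apr, May, Jun, Jul, Aug, Sep, Oct).
302 ÷ 7 = 43 full weeks with remainder 1, so 43 more Wednesdays after the first → 44.

44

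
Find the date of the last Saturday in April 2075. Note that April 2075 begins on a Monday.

April 2075 begins on a Monday, so the first Saturday is April 6 (5 days later).
April 2075 has 30 days. Adding weeks: 6, 13, 20, 27 — the last one ≤ 30 is the 27th.

April 27, 2075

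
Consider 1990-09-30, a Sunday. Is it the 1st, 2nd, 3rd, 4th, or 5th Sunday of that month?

5th

Day 30 falls in week ⌈30/7⌉ of the month.
Days 1–7 hold the 1st Sunday, 8–14 the 2nd, 15–21 the 3rd, 22–28 the 4th, 29–31 the 5th.
30 is in the range for the 5th.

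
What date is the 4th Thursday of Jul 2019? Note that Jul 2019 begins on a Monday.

Jul 2019 begins on a Monday, so the first Thursday is Jul 4 (3 days later).
The 4th Thursday is 3 weeks later: 4 + 21 = 25.

Jul 25, 2019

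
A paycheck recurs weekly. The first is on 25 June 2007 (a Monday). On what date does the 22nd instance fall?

The 22nd occurrence is 21 intervals after the first: 21 × 7 = 147 days after 25 June 2007.
June has 30 days — 5 days to the end of June leaves 142.
July has 31 days (111 left).
August has 31 days (80 left).
September has 30 days (50 left).
October has 31 days (19 left).
19 days into November → 19 November 2007.

19 November 2007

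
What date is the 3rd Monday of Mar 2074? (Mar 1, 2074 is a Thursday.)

Mar 2074 begins on a Thursday, so the first Monday is Mar 5 (4 days later).
The 3rd Monday is 2 weeks later: 5 + 14 = 19.

Mar 19, 2074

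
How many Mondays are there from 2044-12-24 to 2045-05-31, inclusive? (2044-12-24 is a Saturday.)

2044-12-24 is a Saturday; the first Monday on or after it is 2044-12-26 (2 days later).
From 2044-12-26 to 2045-05-31: 5 + 31 + 28 + 31 + 30 + 31 = 156 days (rest of December, January, February, March, April, May).
156 ÷ 7 = 22 full weeks with remainder 2, so 22 more Mondays after the first → 23.

23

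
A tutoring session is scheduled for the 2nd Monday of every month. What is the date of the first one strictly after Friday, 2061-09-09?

September 2061 starts on a Thursday; its first Monday is the 5th, so the 2nd Monday is the 12th — 2061-09-12.
2061-09-12 is after 2061-09-09, so that is the next one.

2061-09-12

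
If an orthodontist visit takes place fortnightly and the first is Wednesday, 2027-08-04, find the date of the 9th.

The 9th occurrence is 8 intervals after the first: 8 × 14 = 112 days after 2027-08-04.
August has 31 days — 27 days to the end of August leaves 85.
September has 30 days (55 left).
October has 31 days (24 left).
24 days into November → 2027-11-24.

2027-11-24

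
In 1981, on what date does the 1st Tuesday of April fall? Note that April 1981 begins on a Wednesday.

April 1981 begins on a Wednesday, so the first Tuesday is April 7 (6 days later).

1981-04-07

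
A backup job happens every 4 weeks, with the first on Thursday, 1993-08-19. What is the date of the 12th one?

1994-06-23

The 12th occurrence is 11 intervals after the first: 11 × 28 = 308 days after 1993-08-19.
August has 31 days — 12 days to the end of August leaves 296.
September has 30 days (266 left).
October has 31 days (235 left).
November has 30 days (205 left).
December has 31 days (174 left).
January has 31 days (143 left).
February has 28 days (115 left).
March has 31 days (84 left).
April has 30 days (54 left).
May has 31 days (23 left).
23 days into June → 1994-06-23.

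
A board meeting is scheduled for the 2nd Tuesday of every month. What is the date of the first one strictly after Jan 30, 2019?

Jan 2019 starts on a Tuesday; its first Tuesday is the 1st, so the 2nd Tuesday is the 8th — Jan 8, 2019.
That is not after Jan 30, 2019, so look at Feb 2019.
Feb 2019 starts on a Friday; its first Tuesday is the 5th, so the 2nd Tuesday is the 12th — Feb 12, 2019.

Feb 12, 2019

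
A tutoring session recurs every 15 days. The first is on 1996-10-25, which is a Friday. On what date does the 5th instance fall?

The 5th occurrence is 4 intervals after the first: 4 × 15 = 60 days after 1996-10-25.
October has 31 days — 6 days to the end of October leaves 54.
November has 30 days (24 left).
24 days into December → 1996-12-24.

1996-12-24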